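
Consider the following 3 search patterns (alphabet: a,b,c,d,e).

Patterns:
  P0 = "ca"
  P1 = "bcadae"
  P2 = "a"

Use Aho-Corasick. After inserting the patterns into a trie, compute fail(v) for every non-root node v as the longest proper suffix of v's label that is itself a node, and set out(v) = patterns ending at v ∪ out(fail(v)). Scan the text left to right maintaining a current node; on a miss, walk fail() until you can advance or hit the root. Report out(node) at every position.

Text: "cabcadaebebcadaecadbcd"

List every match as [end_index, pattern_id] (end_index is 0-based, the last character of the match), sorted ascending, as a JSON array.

Build automaton:
Trie (insert patterns):
  n0 'ε': a→9 b→3 c→1
  n1 'c': a→2
  n2 'ca': ·  ←P0
  n3 'b': c→4
  n4 'bc': a→5
  n5 'bca': d→6
  n6 'bcad': a→7
  n7 'bcada': e→8
  n8 'bcadae': ·  ←P1
  n9 'a': ·  ←P2

BFS fail/out derivation:
  fail(1) 'c': from fail(0)=0 chase 'c': 0 ⇒ 0;  out=∅∪out(0)=∅
  fail(3) 'b': from fail(0)=0 chase 'b': 0 ⇒ 0;  out=∅∪out(0)=∅
  fail(9) 'a': from fail(0)=0 chase 'a': 0 ⇒ 0;  out={2}∪out(0)={2}
  fail(2) 'ca': from fail(1)=0 chase 'a': 0 ⇒ 9;  out={0}∪out(9)={0,2}
  fail(4) 'bc': from fail(3)=0 chase 'c': 0 ⇒ 1;  out=∅∪out(1)=∅
  fail(5) 'bca': from fail(4)=1 chase 'a': 1 ⇒ 2;  out=∅∪out(2)={0,2}
  fail(6) 'bcad': from fail(5)=2 chase 'd': 2→9→0 ⇒ 0;  out=∅∪out(0)=∅
  fail(7) 'bcada': from fail(6)=0 chase 'a': 0 ⇒ 9;  out=∅∪out(9)={2}
  fail(8) 'bcadae': from fail(7)=9 chase 'e': 9→0 ⇒ 0;  out={1}∪out(0)={1}

Text stream:
i=0 'c': node 0→1
i=1 'a': node 1→2  → match P0@[0:1],P2@[1:1]
i=2 'b': node 2→3 (via fail)
i=3 'c': node 3→4
i=4 'a': node 4→5  → match P0@[3:4],P2@[4:4]
i=5 'd': node 5→6
i=6 'a': node 6→7  → match P2@[6:6]
i=7 'e': node 7→8  → match P1@[2:7]
i=8 'b': node 8→3 (via fail)
i=9 'e': node 3→0 (via fail)
i=10 'b': node 0→3
i=11 'c': node 3→4
i=12 'a': node 4→5  → match P0@[11:12],P2@[12:12]
i=13 'd': node 5→6
i=14 'a': node 6→7  → match P2@[14:14]
i=15 'e': node 7→8  → match P1@[10:15]
i=16 'c': node 8→1 (via fail)
i=17 'a': node 1→2  → match P0@[16:17],P2@[17:17]
i=18 'd': node 2→0 (via fail)
i=19 'b': node 0→3
i=20 'c': node 3→4
i=21 'd': node 4→0 (via fail)

Matches: [[1,0],[1,2],[4,0],[4,2],[6,2],[7,1],[12,0],[12,2],[14,2],[15,1],[17,0],[17,2]]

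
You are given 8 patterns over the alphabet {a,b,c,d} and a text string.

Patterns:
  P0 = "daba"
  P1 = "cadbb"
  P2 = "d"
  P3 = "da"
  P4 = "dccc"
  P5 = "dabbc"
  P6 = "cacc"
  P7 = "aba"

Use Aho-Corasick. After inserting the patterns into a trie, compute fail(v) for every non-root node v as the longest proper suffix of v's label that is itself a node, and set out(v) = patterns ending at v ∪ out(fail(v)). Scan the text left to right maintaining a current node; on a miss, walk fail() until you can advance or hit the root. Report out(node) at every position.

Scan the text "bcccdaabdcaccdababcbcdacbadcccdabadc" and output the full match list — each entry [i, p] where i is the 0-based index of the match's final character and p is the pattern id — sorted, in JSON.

Construct AC machine:
Trie nodes:
  n0 'ε': a→17 c→5 d→1
  n1 'd': a→2 c→10  ←P2
  n2 'da': b→3  ←P3
  n3 'dab': a→4 b→13
  n4 'daba': ·  ←P0
  n5 'c': a→6
  n6 'ca': c→15 d→7
  n7 'cad': b→8
  n8 'cadb': b→9
  n9 'cadbb': ·  ←P1
  n10 'dc': c→11
  n11 'dcc': c→12
  n12 'dccc': ·  ←P4
  n13 'dabb': c→14
  n14 'dabbc': ·  ←P5
  n15 'cac': c→16
  n16 'cacc': ·  ←P6
  n17 'a': b→18
  n18 'ab': a→19
  n19 'aba': ·  ←P7

BFS fail/out derivation:
  n1('d'): parent n0 fail=0; on 'd' 0 → fail=0;  out {2}∪∅={2}
  n5('c'): parent n0 fail=0; on 'c' 0 → fail=0;  out ∅∪∅=∅
  n17('a'): parent n0 fail=0; on 'a' 0 → fail=0;  out ∅∪∅=∅
  n2('da'): parent n1 fail=0; on 'a' 0 → fail=17;  out {3}∪∅={3}
  n6('ca'): parent n5 fail=0; on 'a' 0 → fail=17;  out ∅∪∅=∅
  n10('dc'): parent n1 fail=0; on 'c' 0 → fail=5;  out ∅∪∅=∅
  n18('ab'): parent n17 fail=0; on 'b' 0 → fail=0;  out ∅∪∅=∅
  n3('dab'): parent n2 fail=17; on 'b' 17 → fail=18;  out ∅∪∅=∅
  n7('cad'): parent n6 fail=17; on 'd' 17→0 → fail=1;  out ∅∪{2}={2}
  n11('dcc'): parent n10 fail=5; on 'c' 5→0 → fail=5;  out ∅∪∅=∅
  n15('cac'): parent n6 fail=17; on 'c' 17→0 → fail=5;  out ∅∪∅=∅
  n19('aba'): parent n18 fail=0; on 'a' 0 → fail=17;  out {7}∪∅={7}
  n4('daba'): parent n3 fail=18; on 'a' 18 → fail=19;  out {0}∪{7}={0,7}
  n8('cadb'): parent n7 fail=1; on 'b' 1→0 → fail=0;  out ∅∪∅=∅
  n12('dccc'): parent n11 fail=5; on 'c' 5→0 → fail=5;  out {4}∪∅={4}
  n13('dabb'): parent n3 fail=18; on 'b' 18→0 → fail=0;  out ∅∪∅=∅
  n16('cacc'): parent n15 fail=5; on 'c' 5→0 → fail=5;  out {6}∪∅={6}
  n9('cadbb'): parent n8 fail=0; on 'b' 0 → fail=0;  out {1}∪∅={1}
  n14('dabbc'): parent n13 fail=0; on 'c' 0 → fail=5;  out {5}∪∅={5}

Scan:
i=0 'b': node 0→0
i=1 'c': node 0→5
i=2 'c': node 5→5 (fail-walked)
i=3 'c': node 5→5 (fail-walked)
i=4 'd': node 5→1 (fail-walked)  → match P2@[4:4]
i=5 'a': node 1→2  → match P3@[4:5]
i=6 'a': node 2→17 (fail-walked)
i=7 'b': node 17→18
i=8 'd': node 18→1 (fail-walked)  → match P2@[8:8]
i=9 'c': node 1→10
i=10 'a': node 10→6 (fail-walked)
i=11 'c': node 6→15
i=12 'c': node 15→16  → match P6@[9:12]
i=13 'd': node 16→1 (fail-walked)  → match P2@[13:13]
i=14 'a': node 1→2  → match P3@[13:14]
i=15 'b': node 2→3
i=16 'a': node 3→4  → match P0@[13:16],P7@[14:16]
i=17 'b': node 4→18 (fail-walked)
i=18 'c': node 18→5 (fail-walked)
i=19 'b': node 5→0 (fail-walked)
i=20 'c': node 0→5
i=21 'd': node 5→1 (fail-walked)  → match P2@[21:21]
i=22 'a': node 1→2  → match P3@[21:22]
i=23 'c': node 2→5 (fail-walked)
i=24 'b': node 5→0 (fail-walked)
i=25 'a': node 0→17
i=26 'd': node 17→1 (fail-walked)  → match P2@[26:26]
i=27 'c': node 1→10
i=28 'c': node 10→11
i=29 'c': node 11→12  → match P4@[26:29]
i=30 'd': node 12→1 (fail-walked)  → match P2@[30:30]
i=31 'a': node 1→2  → match P3@[30:31]
i=32 'b': node 2→3
i=33 'a': node 3→4  → match P0@[30:33],P7@[31:33]
i=34 'd': node 4→1 (fail-walked)  → match P2@[34:34]
i=35 'c': node 1→10

All matches (sorted): [[4,2],[5,3],[8,2],[12,6],[13,2],[14,3],[16,0],[16,7],[21,2],[22,3],[26,2],[29,4],[30,2],[31,3],[33,0],[33,7],[34,2]]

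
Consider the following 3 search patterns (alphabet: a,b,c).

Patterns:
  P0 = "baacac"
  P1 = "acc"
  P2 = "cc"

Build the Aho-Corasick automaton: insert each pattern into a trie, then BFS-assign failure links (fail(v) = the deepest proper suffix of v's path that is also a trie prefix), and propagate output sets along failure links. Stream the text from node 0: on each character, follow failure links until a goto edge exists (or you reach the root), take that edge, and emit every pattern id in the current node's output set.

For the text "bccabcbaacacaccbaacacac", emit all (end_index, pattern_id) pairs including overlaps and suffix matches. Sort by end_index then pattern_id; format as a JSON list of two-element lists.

Build automaton:
Trie (insert patterns):
  0='ε' goto a→7 b→1 c→10
  1='b' goto a→2
  2='ba' goto a→3
  3='baa' goto c→4
  4='baac' goto a→5
  5='baaca' goto c→6
  6='baacac' goto ·  [P0 ends]
  7='a' goto c→8
  8='ac' goto c→9
  9='acc' goto ·  [P1 ends]
  10='c' goto c→11
  11='cc' goto ·  [P2 ends]

Failure links (BFS by depth):
  n1('b'): parent n0 fail=0; on 'b' 0 → fail=0;  out ∅∪∅=∅
  n7('a'): parent n0 fail=0; on 'a' 0 → fail=0;  out ∅∪∅=∅
  n10('c'): parent n0 fail=0; on 'c' 0 → fail=0;  out ∅∪∅=∅
  n2('ba'): parent n1 fail=0; on 'a' 0 → fail=7;  out ∅∪∅=∅
  n8('ac'): parent n7 fail=0; on 'c' 0 → fail=10;  out ∅∪∅=∅
  n11('cc'): parent n10 fail=0; on 'c' 0 → fail=10;  out {2}∪∅={2}
  n3('baa'): parent n2 fail=7; on 'a' 7→0 → fail=7;  out ∅∪∅=∅
  n9('acc'): parent n8 fail=10; on 'c' 10 → fail=11;  out {1}∪{2}={1,2}
  n4('baac'): parent n3 fail=7; on 'c' 7 → fail=8;  out ∅∪∅=∅
  n5('baaca'): parent n4 fail=8; on 'a' 8→10→0 → fail=7;  out ∅∪∅=∅
  n6('baacac'): parent n5 fail=7; on 'c' 7 → fail=8;  out {0}∪∅={0}

Scan:
pos 0 'b': at 1
pos 1 'c': at 10 (fail-walked)
pos 2 'c': at 11  → match P2@[1:2]
pos 3 'a': at 7 (fail-walked)
pos 4 'b': at 1 (fail-walked)
pos 5 'c': at 10 (fail-walked)
pos 6 'b': at 1 (fail-walked)
pos 7 'a': at 2
pos 8 'a': at 3
pos 9 'c': at 4
pos 10 'a': at 5
pos 11 'c': at 6  → match P0@[6:11]
pos 12 'a': at 7 (fail-walked)
pos 13 'c': at 8
pos 14 'c': at 9  → match P1@[12:14],P2@[13:14]
pos 15 'b': at 1 (fail-walked)
pos 16 'a': at 2
pos 17 'a': at 3
pos 18 'c': at 4
pos 19 'a': at 5
pos 20 'c': at 6  → match P0@[15:20]
pos 21 'a': at 7 (fail-walked)
pos 22 'c': at 8

Result: [[2,2],[11,0],[14,1],[14,2],[20,0]]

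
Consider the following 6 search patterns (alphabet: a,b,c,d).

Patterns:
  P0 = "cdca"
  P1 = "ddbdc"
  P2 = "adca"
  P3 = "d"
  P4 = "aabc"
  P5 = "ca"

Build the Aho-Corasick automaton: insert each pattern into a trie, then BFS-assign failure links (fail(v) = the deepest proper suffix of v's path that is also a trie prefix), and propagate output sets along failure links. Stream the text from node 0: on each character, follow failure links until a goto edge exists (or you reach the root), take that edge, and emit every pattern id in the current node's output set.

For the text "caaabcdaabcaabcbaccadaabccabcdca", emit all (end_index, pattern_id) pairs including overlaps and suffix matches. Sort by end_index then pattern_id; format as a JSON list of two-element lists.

Construct AC machine:
Trie nodes:
  n0 'ε': a→10 c→1 d→5
  n1 'c': a→17 d→2
  n2 'cd': c→3
  n3 'cdc': a→4
  n4 'cdca': ·  [P0 ends]
  n5 'd': d→6  [P3 ends]
  n6 'dd': b→7
  n7 'ddb': d→8
  n8 'ddbd': c→9
  n9 'ddbdc': ·  [P1 ends]
  n10 'a': a→14 d→11
  n11 'ad': c→12
  n12 'adc': a→13
  n13 'adca': ·  [P2 ends]
  n14 'aa': b→15
  n15 'aab': c→16
  n16 'aabc': ·  [P4 ends]
  n17 'ca': ·  [P5 ends]

BFS fail/out derivation:
  n1('c'): parent n0 fail=0; on 'c' 0 → fail=0;  out ∅∪∅=∅
  n5('d'): parent n0 fail=0; on 'd' 0 → fail=0;  out {3}∪∅={3}
  n10('a'): parent n0 fail=0; on 'a' 0 → fail=0;  out ∅∪∅=∅
  n2('cd'): parent n1 fail=0; on 'd' 0 → fail=5;  out ∅∪{3}={3}
  n6('dd'): parent n5 fail=0; on 'd' 0 → fail=5;  out ∅∪{3}={3}
  n11('ad'): parent n10 fail=0; on 'd' 0 → fail=5;  out ∅∪{3}={3}
  n14('aa'): parent n10 fail=0; on 'a' 0 → fail=10;  out ∅∪∅=∅
  n17('ca'): parent n1 fail=0; on 'a' 0 → fail=10;  out {5}∪∅={5}
  n3('cdc'): parent n2 fail=5; on 'c' 5→0 → fail=1;  out ∅∪∅=∅
  n7('ddb'): parent n6 fail=5; on 'b' 5→0 → fail=0;  out ∅∪∅=∅
  n12('adc'): parent n11 fail=5; on 'c' 5→0 → fail=1;  out ∅∪∅=∅
  n15('aab'): parent n14 fail=10; on 'b' 10→0 → fail=0;  out ∅∪∅=∅
  n4('cdca'): parent n3 fail=1; on 'a' 1 → fail=17;  out {0}∪{5}={0,5}
  n8('ddbd'): parent n7 fail=0; on 'd' 0 → fail=5;  out ∅∪{3}={3}
  n13('adca'): parent n12 fail=1; on 'a' 1 → fail=17;  out {2}∪{5}={2,5}
  n16('aabc'): parent n15 fail=0; on 'c' 0 → fail=1;  out {4}∪∅={4}
  n9('ddbdc'): parent n8 fail=5; on 'c' 5→0 → fail=1;  out {1}∪∅={1}

Run:
[0] read 'c'  n0⇒n1
[1] read 'a'  n1⇒n17  ** P5@[0:1]
[2] read 'a'  n17⇒n14 ·f
[3] read 'a'  n14⇒n14 ·f
[4] read 'b'  n14⇒n15
[5] read 'c'  n15⇒n16  ** P4@[2:5]
[6] read 'd'  n16⇒n2 ·f  ** P3@[6:6]
[7] read 'a'  n2⇒n10 ·f
[8] read 'a'  n10⇒n14
[9] read 'b'  n14⇒n15
[10] read 'c'  n15⇒n16  ** P4@[7:10]
[11] read 'a'  n16⇒n17 ·f  ** P5@[10:11]
[12] read 'a'  n17⇒n14 ·f
[13] read 'b'  n14⇒n15
[14] read 'c'  n15⇒n16  ** P4@[11:14]
[15] read 'b'  n16⇒n0 ·f
[16] read 'a'  n0⇒n10
[17] read 'c'  n10⇒n1 ·f
[18] read 'c'  n1⇒n1 ·f
[19] read 'a'  n1⇒n17  ** P5@[18:19]
[20] read 'd'  n17⇒n11 ·f  ** P3@[20:20]
[21] read 'a'  n11⇒n10 ·f
[22] read 'a'  n10⇒n14
[23] read 'b'  n14⇒n15
[24] read 'c'  n15⇒n16  ** P4@[21:24]
[25] read 'c'  n16⇒n1 ·f
[26] read 'a'  n1⇒n17  ** P5@[25:26]
[27] read 'b'  n17⇒n0 ·f
[28] read 'c'  n0⇒n1
[29] read 'd'  n1⇒n2  ** P3@[29:29]
[30] read 'c'  n2⇒n3
[31] read 'a'  n3⇒n4  ** P0@[28:31],P5@[30:31]

Matches: [[1,5],[5,4],[6,3],[10,4],[11,5],[14,4],[19,5],[20,3],[24,4],[26,5],[29,3],[31,0],[31,5]]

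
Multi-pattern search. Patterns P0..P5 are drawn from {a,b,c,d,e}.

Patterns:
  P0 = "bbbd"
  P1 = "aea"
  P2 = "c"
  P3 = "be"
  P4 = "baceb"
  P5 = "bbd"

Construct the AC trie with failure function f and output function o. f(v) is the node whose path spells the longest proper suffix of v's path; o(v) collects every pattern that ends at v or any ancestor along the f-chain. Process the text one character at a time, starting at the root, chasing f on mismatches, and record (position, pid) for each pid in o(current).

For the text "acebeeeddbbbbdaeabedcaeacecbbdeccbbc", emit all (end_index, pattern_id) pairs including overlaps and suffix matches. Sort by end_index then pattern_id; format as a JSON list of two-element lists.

Construct AC machine:
Trie nodes:
  n0 'ε': a→5 b→1 c→8
  n1 'b': a→10 b→2 e→9
  n2 'bb': b→3 d→14
  n3 'bbb': d→4
  n4 'bbbd': ·  [P0 ends]
  n5 'a': e→6
  n6 'ae': a→7
  n7 'aea': ·  [P1 ends]
  n8 'c': ·  [P2 ends]
  n9 'be': ·  [P3 ends]
  n10 'ba': c→11
  n11 'bac': e→12
  n12 'bace': b→13
  n13 'baceb': ·  [P4 ends]
  n14 'bbd': ·  [P5 ends]

BFS fail/out derivation:
  fail(1) 'b': from fail(0)=0 chase 'b': 0 ⇒ 0;  out=∅∪out(0)=∅
  fail(5) 'a': from fail(0)=0 chase 'a': 0 ⇒ 0;  out=∅∪out(0)=∅
  fail(8) 'c': from fail(0)=0 chase 'c': 0 ⇒ 0;  out={2}∪out(0)={2}
  fail(2) 'bb': from fail(1)=0 chase 'b': 0 ⇒ 1;  out=∅∪out(1)=∅
  fail(6) 'ae': from fail(5)=0 chase 'e': 0 ⇒ 0;  out=∅∪out(0)=∅
  fail(9) 'be': from fail(1)=0 chase 'e': 0 ⇒ 0;  out={3}∪out(0)={3}
  fail(10) 'ba': from fail(1)=0 chase 'a': 0 ⇒ 5;  out=∅∪out(5)=∅
  fail(3) 'bbb': from fail(2)=1 chase 'b': 1 ⇒ 2;  out=∅∪out(2)=∅
  fail(7) 'aea': from fail(6)=0 chase 'a': 0 ⇒ 5;  out={1}∪out(5)={1}
  fail(11) 'bac': from fail(10)=5 chase 'c': 5→0 ⇒ 8;  out=∅∪out(8)={2}
  fail(14) 'bbd': from fail(2)=1 chase 'd': 1→0 ⇒ 0;  out={5}∪out(0)={5}
  fail(4) 'bbbd': from fail(3)=2 chase 'd': 2 ⇒ 14;  out={0}∪out(14)={0,5}
  fail(12) 'bace': from fail(11)=8 chase 'e': 8→0 ⇒ 0;  out=∅∪out(0)=∅
  fail(13) 'baceb': from fail(12)=0 chase 'b': 0 ⇒ 1;  out={4}∪out(1)={4}

Scan:
pos 0 'a': at 5
pos 1 'c': at 8 (fail-walked)  emit P2@[1:1]
pos 2 'e': at 0 (fail-walked)
pos 3 'b': at 1
pos 4 'e': at 9  emit P3@[3:4]
pos 5 'e': at 0 (fail-walked)
pos 6 'e': at 0
pos 7 'd': at 0
pos 8 'd': at 0
pos 9 'b': at 1
pos 10 'b': at 2
pos 11 'b': at 3
pos 12 'b': at 3 (fail-walked)
pos 13 'd': at 4  emit P0@[10:13],P5@[11:13]
pos 14 'a': at 5 (fail-walked)
pos 15 'e': at 6
pos 16 'a': at 7  emit P1@[14:16]
pos 17 'b': at 1 (fail-walked)
pos 18 'e': at 9  emit P3@[17:18]
pos 19 'd': at 0 (fail-walked)
pos 20 'c': at 8  emit P2@[20:20]
pos 21 'a': at 5 (fail-walked)
pos 22 'e': at 6
pos 23 'a': at 7  emit P1@[21:23]
pos 24 'c': at 8 (fail-walked)  emit P2@[24:24]
pos 25 'e': at 0 (fail-walked)
pos 26 'c': at 8  emit P2@[26:26]
pos 27 'b': at 1 (fail-walked)
pos 28 'b': at 2
pos 29 'd': at 14  emit P5@[27:29]
pos 30 'e': at 0 (fail-walked)
pos 31 'c': at 8  emit P2@[31:31]
pos 32 'c': at 8 (fail-walked)  emit P2@[32:32]
pos 33 'b': at 1 (fail-walked)
pos 34 'b': at 2
pos 35 'c': at 8 (fail-walked)  emit P2@[35:35]

Result: [[1,2],[4,3],[13,0],[13,5],[16,1],[18,3],[20,2],[23,1],[24,2],[26,2],[29,5],[31,2],[32,2],[35,2]]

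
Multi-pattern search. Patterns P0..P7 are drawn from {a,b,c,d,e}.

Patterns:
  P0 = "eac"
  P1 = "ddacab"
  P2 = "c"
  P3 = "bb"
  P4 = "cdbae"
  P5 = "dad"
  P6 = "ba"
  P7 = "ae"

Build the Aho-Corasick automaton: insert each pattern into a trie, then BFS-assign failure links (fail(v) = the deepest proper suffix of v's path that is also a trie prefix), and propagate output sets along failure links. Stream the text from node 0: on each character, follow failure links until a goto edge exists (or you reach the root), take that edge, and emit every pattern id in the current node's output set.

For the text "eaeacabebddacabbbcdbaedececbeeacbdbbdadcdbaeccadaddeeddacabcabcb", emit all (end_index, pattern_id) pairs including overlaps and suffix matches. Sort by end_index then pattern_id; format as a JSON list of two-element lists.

Construct AC machine:
Trie nodes:
  0='ε' goto a→20 b→11 c→10 d→4 e→1
  1='e' goto a→2
  2='ea' goto c→3
  3='eac' goto ·  ←P0
  4='d' goto a→17 d→5
  5='dd' goto a→6
  6='dda' goto c→7
  7='ddac' goto a→8
  8='ddaca' goto b→9
  9='ddacab' goto ·  ←P1
  10='c' goto d→13  ←P2
  11='b' goto a→19 b→12
  12='bb' goto ·  ←P3
  13='cd' goto b→14
  14='cdb' goto a→15
  15='cdba' goto e→16
  16='cdbae' goto ·  ←P4
  17='da' goto d→18
  18='dad' goto ·  ←P5
  19='ba' goto ·  ←P6
  20='a' goto e→21
  21='ae' goto ·  ←P7

BFS fail/out derivation:
  fail(1) 'e': from fail(0)=0 chase 'e': 0 ⇒ 0;  out=∅∪out(0)=∅
  fail(4) 'd': from fail(0)=0 chase 'd': 0 ⇒ 0;  out=∅∪out(0)=∅
  fail(10) 'c': from fail(0)=0 chase 'c': 0 ⇒ 0;  out={2}∪out(0)={2}
  fail(11) 'b': from fail(0)=0 chase 'b': 0 ⇒ 0;  out=∅∪out(0)=∅
  fail(20) 'a': from fail(0)=0 chase 'a': 0 ⇒ 0;  out=∅∪out(0)=∅
  fail(2) 'ea': from fail(1)=0 chase 'a': 0 ⇒ 20;  out=∅∪out(20)=∅
  fail(5) 'dd': from fail(4)=0 chase 'd': 0 ⇒ 4;  out=∅∪out(4)=∅
  fail(12) 'bb': from fail(11)=0 chase 'b': 0 ⇒ 11;  out={3}∪out(11)={3}
  fail(13) 'cd': from fail(10)=0 chase 'd': 0 ⇒ 4;  out=∅∪out(4)=∅
  fail(17) 'da': from fail(4)=0 chase 'a': 0 ⇒ 20;  out=∅∪out(20)=∅
  fail(19) 'ba': from fail(11)=0 chase 'a': 0 ⇒ 20;  out={6}∪out(20)={6}
  fail(21) 'ae': from fail(20)=0 chase 'e': 0 ⇒ 1;  out={7}∪out(1)={7}
  fail(3) 'eac': from fail(2)=20 chase 'c': 20→0 ⇒ 10;  out={0}∪out(10)={0,2}
  fail(6) 'dda': from fail(5)=4 chase 'a': 4 ⇒ 17;  out=∅∪out(17)=∅
  fail(14) 'cdb': from fail(13)=4 chase 'b': 4→0 ⇒ 11;  out=∅∪out(11)=∅
  fail(18) 'dad': from fail(17)=20 chase 'd': 20→0 ⇒ 4;  out={5}∪out(4)={5}
  fail(7) 'ddac': from fail(6)=17 chase 'c': 17→20→0 ⇒ 10;  out=∅∪out(10)={2}
  fail(15) 'cdba': from fail(14)=11 chase 'a': 11 ⇒ 19;  out=∅∪out(19)={6}
  fail(8) 'ddaca': from fail(7)=10 chase 'a': 10→0 ⇒ 20;  out=∅∪out(20)=∅
  fail(16) 'cdbae': from fail(15)=19 chase 'e': 19→20 ⇒ 21;  out={4}∪out(21)={4,7}
  fail(9) 'ddacab': from fail(8)=20 chase 'b': 20→0 ⇒ 11;  out={1}∪out(11)={1}

Text stream:
i=0 'e': node 0→1
i=1 'a': node 1→2
i=2 'e': node 2→21 (fail-walked)  → match P7@[1:2]
i=3 'a': node 21→2 (fail-walked)
i=4 'c': node 2→3  → match P0@[2:4],P2@[4:4]
i=5 'a': node 3→20 (fail-walked)
i=6 'b': node 20→11 (fail-walked)
i=7 'e': node 11→1 (fail-walked)
i=8 'b': node 1→11 (fail-walked)
i=9 'd': node 11→4 (fail-walked)
i=10 'd': node 4→5
i=11 'a': node 5→6
i=12 'c': node 6→7  → match P2@[12:12]
i=13 'a': node 7→8
i=14 'b': node 8→9  → match P1@[9:14]
i=15 'b': node 9→12 (fail-walked)  → match P3@[14:15]
i=16 'b': node 12→12 (fail-walked)  → match P3@[15:16]
i=17 'c': node 12→10 (fail-walked)  → match P2@[17:17]
i=18 'd': node 10→13
i=19 'b': node 13→14
i=20 'a': node 14→15  → match P6@[19:20]
i=21 'e': node 15→16  → match P4@[17:21],P7@[20:21]
i=22 'd': node 16→4 (fail-walked)
i=23 'e': node 4→1 (fail-walked)
i=24 'c': node 1→10 (fail-walked)  → match P2@[24:24]
i=25 'e': node 10→1 (fail-walked)
i=26 'c': node 1→10 (fail-walked)  → match P2@[26:26]
i=27 'b': node 10→11 (fail-walked)
i=28 'e': node 11→1 (fail-walked)
i=29 'e': node 1→1 (fail-walked)
i=30 'a': node 1→2
i=31 'c': node 2→3  → match P0@[29:31],P2@[31:31]
i=32 'b': node 3→11 (fail-walked)
i=33 'd': node 11→4 (fail-walked)
i=34 'b': node 4→11 (fail-walked)
i=35 'b': node 11→12  → match P3@[34:35]
i=36 'd': node 12→4 (fail-walked)
i=37 'a': node 4→17
i=38 'd': node 17→18  → match P5@[36:38]
i=39 'c': node 18→10 (fail-walked)  → match P2@[39:39]
i=40 'd': node 10→13
i=41 'b': node 13→14
i=42 'a': node 14→15  → match P6@[41:42]
i=43 'e': node 15→16  → match P4@[39:43],P7@[42:43]
i=44 'c': node 16→10 (fail-walked)  → match P2@[44:44]
i=45 'c': node 10→10 (fail-walked)  → match P2@[45:45]
i=46 'a': node 10→20 (fail-walked)
i=47 'd': node 20→4 (fail-walked)
i=48 'a': node 4→17
i=49 'd': node 17→18  → match P5@[47:49]
i=50 'd': node 18→5 (fail-walked)
i=51 'e': node 5→1 (fail-walked)
i=52 'e': node 1→1 (fail-walked)
i=53 'd': node 1→4 (fail-walked)
i=54 'd': node 4→5
i=55 'a': node 5→6
i=56 'c': node 6→7  → match P2@[56:56]
i=57 'a': node 7→8
i=58 'b': node 8→9  → match P1@[53:58]
i=59 'c': node 9→10 (fail-walked)  → match P2@[59:59]
i=60 'a': node 10→20 (fail-walked)
i=61 'b': node 20→11 (fail-walked)
i=62 'c': node 11→10 (fail-walked)  → match P2@[62:62]
i=63 'b': node 10→11 (fail-walked)

All matches (sorted): [[2,7],[4,0],[4,2],[12,2],[14,1],[15,3],[16,3],[17,2],[20,6],[21,4],[21,7],[24,2],[26,2],[31,0],[31,2],[35,3],[38,5],[39,2],[42,6],[43,4],[43,7],[44,2],[45,2],[49,5],[56,2],[58,1],[59,2],[62,2]]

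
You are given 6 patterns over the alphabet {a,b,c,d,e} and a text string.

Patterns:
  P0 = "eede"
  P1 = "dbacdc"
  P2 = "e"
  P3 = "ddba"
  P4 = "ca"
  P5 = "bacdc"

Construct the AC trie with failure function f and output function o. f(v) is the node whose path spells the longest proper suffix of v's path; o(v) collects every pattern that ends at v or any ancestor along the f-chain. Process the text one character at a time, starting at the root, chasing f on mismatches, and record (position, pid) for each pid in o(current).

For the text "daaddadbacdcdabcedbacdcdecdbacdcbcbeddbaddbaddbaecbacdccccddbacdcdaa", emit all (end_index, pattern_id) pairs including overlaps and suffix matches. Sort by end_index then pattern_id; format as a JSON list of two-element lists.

Build automaton:
Trie (insert patterns):
  n0 'ε': b→16 c→14 d→5 e→1
  n1 'e': e→2  ←P2
  n2 'ee': d→3
  n3 'eed': e→4
  n4 'eede': ·  ←P0
  n5 'd': b→6 d→11
  n6 'db': a→7
  n7 'dba': c→8
  n8 'dbac': d→9
  n9 'dbacd': c→10
  n10 'dbacdc': ·  ←P1
  n11 'dd': b→12
  n12 'ddb': a→13
  n13 'ddba': ·  ←P3
  n14 'c': a→15
  n15 'ca': ·  ←P4
  n16 'b': a→17
  n17 'ba': c→18
  n18 'bac': d→19
  n19 'bacd': c→20
  n20 'bacdc': ·  ←P5

Failure links (BFS by depth):
  fail(1) 'e': from fail(0)=0 chase 'e': 0 ⇒ 0;  out={2}∪out(0)={2}
  fail(5) 'd': from fail(0)=0 chase 'd': 0 ⇒ 0;  out=∅∪out(0)=∅
  fail(14) 'c': from fail(0)=0 chase 'c': 0 ⇒ 0;  out=∅∪out(0)=∅
  fail(16) 'b': from fail(0)=0 chase 'b': 0 ⇒ 0;  out=∅∪out(0)=∅
  fail(2) 'ee': from fail(1)=0 chase 'e': 0 ⇒ 1;  out=∅∪out(1)={2}
  fail(6) 'db': from fail(5)=0 chase 'b': 0 ⇒ 16;  out=∅∪out(16)=∅
  fail(11) 'dd': from fail(5)=0 chase 'd': 0 ⇒ 5;  out=∅∪out(5)=∅
  fail(15) 'ca': from fail(14)=0 chase 'a': 0 ⇒ 0;  out={4}∪out(0)={4}
  fail(17) 'ba': from fail(16)=0 chase 'a': 0 ⇒ 0;  out=∅∪out(0)=∅
  fail(3) 'eed': from fail(2)=1 chase 'd': 1→0 ⇒ 5;  out=∅∪out(5)=∅
  fail(7) 'dba': from fail(6)=16 chase 'a': 16 ⇒ 17;  out=∅∪out(17)=∅
  fail(12) 'ddb': from fail(11)=5 chase 'b': 5 ⇒ 6;  out=∅∪out(6)=∅
  fail(18) 'bac': from fail(17)=0 chase 'c': 0 ⇒ 14;  out=∅∪out(14)=∅
  fail(4) 'eede': from fail(3)=5 chase 'e': 5→0 ⇒ 1;  out={0}∪out(1)={0,2}
  fail(8) 'dbac': from fail(7)=17 chase 'c': 17 ⇒ 18;  out=∅∪out(18)=∅
  fail(13) 'ddba': from fail(12)=6 chase 'a': 6 ⇒ 7;  out={3}∪out(7)={3}
  fail(19) 'bacd': from fail(18)=14 chase 'd': 14→0 ⇒ 5;  out=∅∪out(5)=∅
  fail(9) 'dbacd': from fail(8)=18 chase 'd': 18 ⇒ 19;  out=∅∪out(19)=∅
  fail(20) 'bacdc': from fail(19)=5 chase 'c': 5→0 ⇒ 14;  out={5}∪out(14)={5}
  fail(10) 'dbacdc': from fail(9)=19 chase 'c': 19 ⇒ 20;  out={1}∪out(20)={1,5}

Run:
pos 0 'd': at 5
pos 1 'a': at 0 (via fail)
pos 2 'a': at 0
pos 3 'd': at 5
pos 4 'd': at 11
pos 5 'a': at 0 (via fail)
pos 6 'd': at 5
pos 7 'b': at 6
pos 8 'a': at 7
pos 9 'c': at 8
pos 10 'd': at 9
pos 11 'c': at 10  ** P1@[6:11],P5@[7:11]
pos 12 'd': at 5 (via fail)
pos 13 'a': at 0 (via fail)
pos 14 'b': at 16
pos 15 'c': at 14 (via fail)
pos 16 'e': at 1 (via fail)  ** P2@[16:16]
pos 17 'd': at 5 (via fail)
pos 18 'b': at 6
pos 19 'a': at 7
pos 20 'c': at 8
pos 21 'd': at 9
pos 22 'c': at 10  ** P1@[17:22],P5@[18:22]
pos 23 'd': at 5 (via fail)
pos 24 'e': at 1 (via fail)  ** P2@[24:24]
pos 25 'c': at 14 (via fail)
pos 26 'd': at 5 (via fail)
pos 27 'b': at 6
pos 28 'a': at 7
pos 29 'c': at 8
pos 30 'd': at 9
pos 31 'c': at 10  ** P1@[26:31],P5@[27:31]
pos 32 'b': at 16 (via fail)
pos 33 'c': at 14 (via fail)
pos 34 'b': at 16 (via fail)
pos 35 'e': at 1 (via fail)  ** P2@[35:35]
pos 36 'd': at 5 (via fail)
pos 37 'd': at 11
pos 38 'b': at 12
pos 39 'a': at 13  ** P3@[36:39]
pos 40 'd': at 5 (via fail)
pos 41 'd': at 11
pos 42 'b': at 12
pos 43 'a': at 13  ** P3@[40:43]
pos 44 'd': at 5 (via fail)
pos 45 'd': at 11
pos 46 'b': at 12
pos 47 'a': at 13  ** P3@[44:47]
pos 48 'e': at 1 (via fail)  ** P2@[48:48]
pos 49 'c': at 14 (via fail)
pos 50 'b': at 16 (via fail)
pos 51 'a': at 17
pos 52 'c': at 18
pos 53 'd': at 19
pos 54 'c': at 20  ** P5@[50:54]
pos 55 'c': at 14 (via fail)
pos 56 'c': at 14 (via fail)
pos 57 'c': at 14 (via fail)
pos 58 'd': at 5 (via fail)
pos 59 'd': at 11
pos 60 'b': at 12
pos 61 'a': at 13  ** P3@[58:61]
pos 62 'c': at 8 (via fail)
pos 63 'd': at 9
pos 64 'c': at 10  ** P1@[59:64],P5@[60:64]
pos 65 'd': at 5 (via fail)
pos 66 'a': at 0 (via fail)
pos 67 'a': at 0

All matches (sorted): [[11,1],[11,5],[16,2],[22,1],[22,5],[24,2],[31,1],[31,5],[35,2],[39,3],[43,3],[47,3],[48,2],[54,5],[61,3],[64,1],[64,5]]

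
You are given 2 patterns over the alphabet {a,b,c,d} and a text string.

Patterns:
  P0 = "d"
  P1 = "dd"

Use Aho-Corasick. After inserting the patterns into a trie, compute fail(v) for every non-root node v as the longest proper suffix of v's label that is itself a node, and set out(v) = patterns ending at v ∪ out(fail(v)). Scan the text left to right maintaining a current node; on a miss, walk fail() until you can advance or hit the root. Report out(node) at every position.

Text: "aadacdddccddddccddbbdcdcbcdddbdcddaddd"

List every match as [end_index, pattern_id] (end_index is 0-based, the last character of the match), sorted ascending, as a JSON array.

Build:
Trie (insert patterns):
  n0 'ε': d→1
  n1 'd': d→2  [P0 ends]
  n2 'dd': ·  [P1 ends]

BFS fail/out derivation:
  n1('d'): parent n0 fail=0; on 'd' 0 → fail=0;  out {0}∪∅={0}
  n2('dd'): parent n1 fail=0; on 'd' 0 → fail=1;  out {1}∪{0}={0,1}

Run:
pos 0 'a': at 0
pos 1 'a': at 0
pos 2 'd': at 1  ** P0@[2:2]
pos 3 'a': at 0 (fail-walked)
pos 4 'c': at 0
pos 5 'd': at 1  ** P0@[5:5]
pos 6 'd': at 2  ** P0@[6:6],P1@[5:6]
pos 7 'd': at 2 (fail-walked)  ** P0@[7:7],P1@[6:7]
pos 8 'c': at 0 (fail-walked)
pos 9 'c': at 0
pos 10 'd': at 1  ** P0@[10:10]
pos 11 'd': at 2  ** P0@[11:11],P1@[10:11]
pos 12 'd': at 2 (fail-walked)  ** P0@[12:12],P1@[11:12]
pos 13 'd': at 2 (fail-walked)  ** P0@[13:13],P1@[12:13]
pos 14 'c': at 0 (fail-walked)
pos 15 'c': at 0
pos 16 'd': at 1  ** P0@[16:16]
pos 17 'd': at 2  ** P0@[17:17],P1@[16:17]
pos 18 'b': at 0 (fail-walked)
pos 19 'b': at 0
pos 20 'd': at 1  ** P0@[20:20]
pos 21 'c': at 0 (fail-walked)
pos 22 'd': at 1  ** P0@[22:22]
pos 23 'c': at 0 (fail-walked)
pos 24 'b': at 0
pos 25 'c': at 0
pos 26 'd': at 1  ** P0@[26:26]
pos 27 'd': at 2  ** P0@[27:27],P1@[26:27]
pos 28 'd': at 2 (fail-walked)  ** P0@[28:28],P1@[27:28]
pos 29 'b': at 0 (fail-walked)
pos 30 'd': at 1  ** P0@[30:30]
pos 31 'c': at 0 (fail-walked)
pos 32 'd': at 1  ** P0@[32:32]
pos 33 'd': at 2  ** P0@[33:33],P1@[32:33]
pos 34 'a': at 0 (fail-walked)
pos 35 'd': at 1  ** P0@[35:35]
pos 36 'd': at 2  ** P0@[36:36],P1@[35:36]
pos 37 'd': at 2 (fail-walked)  ** P0@[37:37],P1@[36:37]

Matches: [[2,0],[5,0],[6,0],[6,1],[7,0],[7,1],[10,0],[11,0],[11,1],[12,0],[12,1],[13,0],[13,1],[16,0],[17,0],[17,1],[20,0],[22,0],[26,0],[27,0],[27,1],[28,0],[28,1],[30,0],[32,0],[33,0],[33,1],[35,0],[36,0],[36,1],[37,0],[37,1]]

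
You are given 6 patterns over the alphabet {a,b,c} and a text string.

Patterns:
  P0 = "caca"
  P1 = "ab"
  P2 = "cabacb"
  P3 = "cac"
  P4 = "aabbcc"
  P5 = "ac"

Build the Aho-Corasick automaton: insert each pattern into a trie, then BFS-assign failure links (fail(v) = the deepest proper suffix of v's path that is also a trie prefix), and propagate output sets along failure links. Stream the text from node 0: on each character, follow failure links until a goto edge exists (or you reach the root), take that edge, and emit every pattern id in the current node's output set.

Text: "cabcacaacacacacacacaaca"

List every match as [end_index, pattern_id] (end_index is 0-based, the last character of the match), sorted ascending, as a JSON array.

Build:
Trie nodes:
  0='ε' goto a→5 c→1
  1='c' goto a→2
  2='ca' goto b→7 c→3
  3='cac' goto a→4  [P3 ends]
  4='caca' goto ·  [P0 ends]
  5='a' goto a→11 b→6 c→16
  6='ab' goto ·  [P1 ends]
  7='cab' goto a→8
  8='caba' goto c→9
  9='cabac' goto b→10
  10='cabacb' goto ·  [P2 ends]
  11='aa' goto b→12
  12='aab' goto b→13
  13='aabb' goto c→14
  14='aabbc' goto c→15
  15='aabbcc' goto ·  [P4 ends]
  16='ac' goto ·  [P5 ends]

Failure links (BFS by depth):
  fail(1) 'c': from fail(0)=0 chase 'c': 0 ⇒ 0;  out=∅∪out(0)=∅
  fail(5) 'a': from fail(0)=0 chase 'a': 0 ⇒ 0;  out=∅∪out(0)=∅
  fail(2) 'ca': from fail(1)=0 chase 'a': 0 ⇒ 5;  out=∅∪out(5)=∅
  fail(6) 'ab': from fail(5)=0 chase 'b': 0 ⇒ 0;  out={1}∪out(0)={1}
  fail(11) 'aa': from fail(5)=0 chase 'a': 0 ⇒ 5;  out=∅∪out(5)=∅
  fail(16) 'ac': from fail(5)=0 chase 'c': 0 ⇒ 1;  out={5}∪out(1)={5}
  fail(3) 'cac': from fail(2)=5 chase 'c': 5 ⇒ 16;  out={3}∪out(16)={3,5}
  fail(7) 'cab': from fail(2)=5 chase 'b': 5 ⇒ 6;  out=∅∪out(6)={1}
  fail(12) 'aab': from fail(11)=5 chase 'b': 5 ⇒ 6;  out=∅∪out(6)={1}
  fail(4) 'caca': from fail(3)=16 chase 'a': 16→1 ⇒ 2;  out={0}∪out(2)={0}
  fail(8) 'caba': from fail(7)=6 chase 'a': 6→0 ⇒ 5;  out=∅∪out(5)=∅
  fail(13) 'aabb': from fail(12)=6 chase 'b': 6→0 ⇒ 0;  out=∅∪out(0)=∅
  fail(9) 'cabac': from fail(8)=5 chase 'c': 5 ⇒ 16;  out=∅∪out(16)={5}
  fail(14) 'aabbc': from fail(13)=0 chase 'c': 0 ⇒ 1;  out=∅∪out(1)=∅
  fail(10) 'cabacb': from fail(9)=16 chase 'b': 16→1→0 ⇒ 0;  out={2}∪out(0)={2}
  fail(15) 'aabbcc': from fail(14)=1 chase 'c': 1→0 ⇒ 1;  out={4}∪out(1)={4}

Text stream:
[0] read 'c'  n0⇒n1
[1] read 'a'  n1⇒n2
[2] read 'b'  n2⇒n7  emit P1@[1:2]
[3] read 'c'  n7⇒n1 (fail-walked)
[4] read 'a'  n1⇒n2
[5] read 'c'  n2⇒n3  emit P3@[3:5],P5@[4:5]
[6] read 'a'  n3⇒n4  emit P0@[3:6]
[7] read 'a'  n4⇒n11 (fail-walked)
[8] read 'c'  n11⇒n16 (fail-walked)  emit P5@[7:8]
[9] read 'a'  n16⇒n2 (fail-walked)
[10] read 'c'  n2⇒n3  emit P3@[8:10],P5@[9:10]
[11] read 'a'  n3⇒n4  emit P0@[8:11]
[12] read 'c'  n4⇒n3 (fail-walked)  emit P3@[10:12],P5@[11:12]
[13] read 'a'  n3⇒n4  emit P0@[10:13]
[14] read 'c'  n4⇒n3 (fail-walked)  emit P3@[12:14],P5@[13:14]
[15] read 'a'  n3⇒n4  emit P0@[12:15]
[16] read 'c'  n4⇒n3 (fail-walked)  emit P3@[14:16],P5@[15:16]
[17] read 'a'  n3⇒n4  emit P0@[14:17]
[18] read 'c'  n4⇒n3 (fail-walked)  emit P3@[16:18],P5@[17:18]
[19] read 'a'  n3⇒n4  emit P0@[16:19]
[20] read 'a'  n4⇒n11 (fail-walked)
[21] read 'c'  n11⇒n16 (fail-walked)  emit P5@[20:21]
[22] read 'a'  n16⇒n2 (fail-walked)

Matches: [[2,1],[5,3],[5,5],[6,0],[8,5],[10,3],[10,5],[11,0],[12,3],[12,5],[13,0],[14,3],[14,5],[15,0],[16,3],[16,5],[17,0],[18,3],[18,5],[19,0],[21,5]]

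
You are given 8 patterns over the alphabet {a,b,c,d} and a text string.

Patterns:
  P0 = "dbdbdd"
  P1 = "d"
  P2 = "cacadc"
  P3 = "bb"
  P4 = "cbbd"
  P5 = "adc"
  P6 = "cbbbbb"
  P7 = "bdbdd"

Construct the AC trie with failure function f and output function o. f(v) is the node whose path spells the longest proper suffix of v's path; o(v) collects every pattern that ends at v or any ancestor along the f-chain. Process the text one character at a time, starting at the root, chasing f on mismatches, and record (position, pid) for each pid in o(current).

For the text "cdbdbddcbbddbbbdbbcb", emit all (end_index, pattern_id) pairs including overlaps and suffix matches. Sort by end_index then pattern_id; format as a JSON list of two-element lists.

Construct AC machine:
Trie nodes:
  n0 'ε': a→18 b→13 c→7 d→1
  n1 'd': b→2  ←P1
  n2 'db': d→3
  n3 'dbd': b→4
  n4 'dbdb': d→5
  n5 'dbdbd': d→6
  n6 'dbdbdd': ·  ←P0
  n7 'c': a→8 b→15
  n8 'ca': c→9
  n9 'cac': a→10
  n10 'caca': d→11
  n11 'cacad': c→12
  n12 'cacadc': ·  ←P2
  n13 'b': b→14 d→24
  n14 'bb': ·  ←P3
  n15 'cb': b→16
  n16 'cbb': b→21 d→17
  n17 'cbbd': ·  ←P4
  n18 'a': d→19
  n19 'ad': c→20
  n20 'adc': ·  ←P5
  n21 'cbbb': b→22
  n22 'cbbbb': b→23
  n23 'cbbbbb': ·  ←P6
  n24 'bd': b→25
  n25 'bdb': d→26
  n26 'bdbd': d→27
  n27 'bdbdd': ·  ←P7

BFS fail/out derivation:
  fail(1) 'd': from fail(0)=0 chase 'd': 0 ⇒ 0;  out={1}∪out(0)={1}
  fail(7) 'c': from fail(0)=0 chase 'c': 0 ⇒ 0;  out=∅∪out(0)=∅
  fail(13) 'b': from fail(0)=0 chase 'b': 0 ⇒ 0;  out=∅∪out(0)=∅
  fail(18) 'a': from fail(0)=0 chase 'a': 0 ⇒ 0;  out=∅∪out(0)=∅
  fail(2) 'db': from fail(1)=0 chase 'b': 0 ⇒ 13;  out=∅∪out(13)=∅
  fail(8) 'ca': from fail(7)=0 chase 'a': 0 ⇒ 18;  out=∅∪out(18)=∅
  fail(14) 'bb': from fail(13)=0 chase 'b': 0 ⇒ 13;  out={3}∪out(13)={3}
  fail(15) 'cb': from fail(7)=0 chase 'b': 0 ⇒ 13;  out=∅∪out(13)=∅
  fail(19) 'ad': from fail(18)=0 chase 'd': 0 ⇒ 1;  out=∅∪out(1)={1}
  fail(24) 'bd': from fail(13)=0 chase 'd': 0 ⇒ 1;  out=∅∪out(1)={1}
  fail(3) 'dbd': from fail(2)=13 chase 'd': 13 ⇒ 24;  out=∅∪out(24)={1}
  fail(9) 'cac': from fail(8)=18 chase 'c': 18→0 ⇒ 7;  out=∅∪out(7)=∅
  fail(16) 'cbb': from fail(15)=13 chase 'b': 13 ⇒ 14;  out=∅∪out(14)={3}
  fail(20) 'adc': from fail(19)=1 chase 'c': 1→0 ⇒ 7;  out={5}∪out(7)={5}
  fail(25) 'bdb': from fail(24)=1 chase 'b': 1 ⇒ 2;  out=∅∪out(2)=∅
  fail(4) 'dbdb': from fail(3)=24 chase 'b': 24 ⇒ 25;  out=∅∪out(25)=∅
  fail(10) 'caca': from fail(9)=7 chase 'a': 7 ⇒ 8;  out=∅∪out(8)=∅
  fail(17) 'cbbd': from fail(16)=14 chase 'd': 14→13 ⇒ 24;  out={4}∪out(24)={1,4}
  fail(21) 'cbbb': from fail(16)=14 chase 'b': 14→13 ⇒ 14;  out=∅∪out(14)={3}
  fail(26) 'bdbd': from fail(25)=2 chase 'd': 2 ⇒ 3;  out=∅∪out(3)={1}
  fail(5) 'dbdbd': from fail(4)=25 chase 'd': 25 ⇒ 26;  out=∅∪out(26)={1}
  fail(11) 'cacad': from fail(10)=8 chase 'd': 8→18 ⇒ 19;  out=∅∪out(19)={1}
  fail(22) 'cbbbb': from fail(21)=14 chase 'b': 14→13 ⇒ 14;  out=∅∪out(14)={3}
  fail(27) 'bdbdd': from fail(26)=3 chase 'd': 3→24→1→0 ⇒ 1;  out={7}∪out(1)={1,7}
  fail(6) 'dbdbdd': from fail(5)=26 chase 'd': 26 ⇒ 27;  out={0}∪out(27)={0,1,7}
  fail(12) 'cacadc': from fail(11)=19 chase 'c': 19 ⇒ 20;  out={2}∪out(20)={2,5}
  fail(23) 'cbbbbb': from fail(22)=14 chase 'b': 14→13 ⇒ 14;  out={6}∪out(14)={3,6}

Run:
pos 0 'c': at 7
pos 1 'd': at 1 (via fail)  ** P1@[1:1]
pos 2 'b': at 2
pos 3 'd': at 3  ** P1@[3:3]
pos 4 'b': at 4
pos 5 'd': at 5  ** P1@[5:5]
pos 6 'd': at 6  ** P0@[1:6],P1@[6:6],P7@[2:6]
pos 7 'c': at 7 (via fail)
pos 8 'b': at 15
pos 9 'b': at 16  ** P3@[8:9]
pos 10 'd': at 17  ** P1@[10:10],P4@[7:10]
pos 11 'd': at 1 (via fail)  ** P1@[11:11]
pos 12 'b': at 2
pos 13 'b': at 14 (via fail)  ** P3@[12:13]
pos 14 'b': at 14 (via fail)  ** P3@[13:14]
pos 15 'd': at 24 (via fail)  ** P1@[15:15]
pos 16 'b': at 25
pos 17 'b': at 14 (via fail)  ** P3@[16:17]
pos 18 'c': at 7 (via fail)
pos 19 'b': at 15

All matches (sorted): [[1,1],[3,1],[5,1],[6,0],[6,1],[6,7],[9,3],[10,1],[10,4],[11,1],[13,3],[14,3],[15,1],[17,3]]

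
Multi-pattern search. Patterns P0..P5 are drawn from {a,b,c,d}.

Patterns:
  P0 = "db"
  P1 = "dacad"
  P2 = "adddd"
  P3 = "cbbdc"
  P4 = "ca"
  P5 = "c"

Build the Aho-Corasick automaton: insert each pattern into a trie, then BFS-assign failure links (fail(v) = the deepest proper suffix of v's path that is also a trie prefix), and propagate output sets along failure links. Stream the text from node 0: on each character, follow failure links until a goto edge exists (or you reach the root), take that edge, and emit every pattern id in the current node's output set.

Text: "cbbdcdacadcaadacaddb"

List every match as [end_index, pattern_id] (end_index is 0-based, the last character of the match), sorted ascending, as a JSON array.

Build:
Trie (insert patterns):
  0='ε' goto a→7 c→12 d→1
  1='d' goto a→3 b→2
  2='db' goto ·  [P0 ends]
  3='da' goto c→4
  4='dac' goto a→5
  5='daca' goto d→6
  6='dacad' goto ·  [P1 ends]
  7='a' goto d→8
  8='ad' goto d→9
  9='add' goto d→10
  10='addd' goto d→11
  11='adddd' goto ·  [P2 ends]
  12='c' goto a→17 b→13  [P5 ends]
  13='cb' goto b→14
  14='cbb' goto d→15
  15='cbbd' goto c→16
  16='cbbdc' goto ·  [P3 ends]
  17='ca' goto ·  [P4 ends]

BFS fail/out derivation:
  n1('d'): parent n0 fail=0; on 'd' 0 → fail=0;  out ∅∪∅=∅
  n7('a'): parent n0 fail=0; on 'a' 0 → fail=0;  out ∅∪∅=∅
  n12('c'): parent n0 fail=0; on 'c' 0 → fail=0;  out {5}∪∅={5}
  n2('db'): parent n1 fail=0; on 'b' 0 → fail=0;  out {0}∪∅={0}
  n3('da'): parent n1 fail=0; on 'a' 0 → fail=7;  out ∅∪∅=∅
  n8('ad'): parent n7 fail=0; on 'd' 0 → fail=1;  out ∅∪∅=∅
  n13('cb'): parent n12 fail=0; on 'b' 0 → fail=0;  out ∅∪∅=∅
  n17('ca'): parent n12 fail=0; on 'a' 0 → fail=7;  out {4}∪∅={4}
  n4('dac'): parent n3 fail=7; on 'c' 7→0 → fail=12;  out ∅∪{5}={5}
  n9('add'): parent n8 fail=1; on 'd' 1→0 → fail=1;  out ∅∪∅=∅
  n14('cbb'): parent n13 fail=0; on 'b' 0 → fail=0;  out ∅∪∅=∅
  n5('daca'): parent n4 fail=12; on 'a' 12 → fail=17;  out ∅∪{4}={4}
  n10('addd'): parent n9 fail=1; on 'd' 1→0 → fail=1;  out ∅∪∅=∅
  n15('cbbd'): parent n14 fail=0; on 'd' 0 → fail=1;  out ∅∪∅=∅
  n6('dacad'): parent n5 fail=17; on 'd' 17→7 → fail=8;  out {1}∪∅={1}
  n11('adddd'): parent n10 fail=1; on 'd' 1→0 → fail=1;  out {2}∪∅={2}
  n16('cbbdc'): parent n15 fail=1; on 'c' 1→0 → fail=12;  out {3}∪{5}={3,5}

Run:
pos 0 'c': at 12  → match P5@[0:0]
pos 1 'b': at 13
pos 2 'b': at 14
pos 3 'd': at 15
pos 4 'c': at 16  → match P3@[0:4],P5@[4:4]
pos 5 'd': at 1 (fail-walked)
pos 6 'a': at 3
pos 7 'c': at 4  → match P5@[7:7]
pos 8 'a': at 5  → match P4@[7:8]
pos 9 'd': at 6  → match P1@[5:9]
pos 10 'c': at 12 (fail-walked)  → match P5@[10:10]
pos 11 'a': at 17  → match P4@[10:11]
pos 12 'a': at 7 (fail-walked)
pos 13 'd': at 8
pos 14 'a': at 3 (fail-walked)
pos 15 'c': at 4  → match P5@[15:15]
pos 16 'a': at 5  → match P4@[15:16]
pos 17 'd': at 6  → match P1@[13:17]
pos 18 'd': at 9 (fail-walked)
pos 19 'b': at 2 (fail-walked)  → match P0@[18:19]

Result: [[0,5],[4,3],[4,5],[7,5],[8,4],[9,1],[10,5],[11,4],[15,5],[16,4],[17,1],[19,0]]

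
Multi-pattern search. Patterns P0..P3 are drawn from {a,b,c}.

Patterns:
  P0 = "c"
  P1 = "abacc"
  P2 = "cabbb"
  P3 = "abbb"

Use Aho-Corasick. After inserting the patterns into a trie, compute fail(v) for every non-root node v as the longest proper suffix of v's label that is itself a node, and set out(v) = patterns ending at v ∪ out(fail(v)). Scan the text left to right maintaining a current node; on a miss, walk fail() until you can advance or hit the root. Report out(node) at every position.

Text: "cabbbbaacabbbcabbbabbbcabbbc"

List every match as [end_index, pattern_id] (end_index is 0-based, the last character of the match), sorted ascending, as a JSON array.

Construct AC machine:
Trie (insert patterns):
  0='ε' goto a→2 c→1
  1='c' goto a→7  ←P0
  2='a' goto b→3
  3='ab' goto a→4 b→11
  4='aba' goto c→5
  5='abac' goto c→6
  6='abacc' goto ·  ←P1
  7='ca' goto b→8
  8='cab' goto b→9
  9='cabb' goto b→10
  10='cabbb' goto ·  ←P2
  11='abb' goto b→12
  12='abbb' goto ·  ←P3

BFS fail/out derivation:
  fail(1) 'c': from fail(0)=0 chase 'c': 0 ⇒ 0;  out={0}∪out(0)={0}
  fail(2) 'a': from fail(0)=0 chase 'a': 0 ⇒ 0;  out=∅∪out(0)=∅
  fail(3) 'ab': from fail(2)=0 chase 'b': 0 ⇒ 0;  out=∅∪out(0)=∅
  fail(7) 'ca': from fail(1)=0 chase 'a': 0 ⇒ 2;  out=∅∪out(2)=∅
  fail(4) 'aba': from fail(3)=0 chase 'a': 0 ⇒ 2;  out=∅∪out(2)=∅
  fail(8) 'cab': from fail(7)=2 chase 'b': 2 ⇒ 3;  out=∅∪out(3)=∅
  fail(11) 'abb': from fail(3)=0 chase 'b': 0 ⇒ 0;  out=∅∪out(0)=∅
  fail(5) 'abac': from fail(4)=2 chase 'c': 2→0 ⇒ 1;  out=∅∪out(1)={0}
  fail(9) 'cabb': from fail(8)=3 chase 'b': 3 ⇒ 11;  out=∅∪out(11)=∅
  fail(12) 'abbb': from fail(11)=0 chase 'b': 0 ⇒ 0;  out={3}∪out(0)={3}
  fail(6) 'abacc': from fail(5)=1 chase 'c': 1→0 ⇒ 1;  out={1}∪out(1)={0,1}
  fail(10) 'cabbb': from fail(9)=11 chase 'b': 11 ⇒ 12;  out={2}∪out(12)={2,3}

Text stream:
i=0 'c': node 0→1  emit P0@[0:0]
i=1 'a': node 1→7
i=2 'b': node 7→8
i=3 'b': node 8→9
i=4 'b': node 9→10  emit P2@[0:4],P3@[1:4]
i=5 'b': node 10→0 (fail-walked)
i=6 'a': node 0→2
i=7 'a': node 2→2 (fail-walked)
i=8 'c': node 2→1 (fail-walked)  emit P0@[8:8]
i=9 'a': node 1→7
i=10 'b': node 7→8
i=11 'b': node 8→9
i=12 'b': node 9→10  emit P2@[8:12],P3@[9:12]
i=13 'c': node 10→1 (fail-walked)  emit P0@[13:13]
i=14 'a': node 1→7
i=15 'b': node 7→8
i=16 'b': node 8→9
i=17 'b': node 9→10  emit P2@[13:17],P3@[14:17]
i=18 'a': node 10→2 (fail-walked)
i=19 'b': node 2→3
i=20 'b': node 3→11
i=21 'b': node 11→12  emit P3@[18:21]
i=22 'c': node 12→1 (fail-walked)  emit P0@[22:22]
i=23 'a': node 1→7
i=24 'b': node 7→8
i=25 'b': node 8→9
i=26 'b': node 9→10  emit P2@[22:26],P3@[23:26]
i=27 'c': node 10→1 (fail-walked)  emit P0@[27:27]

Matches: [[0,0],[4,2],[4,3],[8,0],[12,2],[12,3],[13,0],[17,2],[17,3],[21,3],[22,0],[26,2],[26,3],[27,0]]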